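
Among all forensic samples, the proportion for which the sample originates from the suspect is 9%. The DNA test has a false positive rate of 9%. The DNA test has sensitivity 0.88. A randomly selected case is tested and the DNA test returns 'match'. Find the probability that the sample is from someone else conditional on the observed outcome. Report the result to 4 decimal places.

Write H for 'the sample originates from the suspect'. Prior odds H:¬H = 0.09/0.91 = 0.098901. For the 'match' outcome, the likelihood ratio is 0.88/0.09 = 9.7778.
Posterior odds = 0.098901 × 9.7778 = 0.96703, so P(H|E) = 0.96703/(1+0.96703) = 0.4916. Then P(¬H|E) = 1 − 0.4916 = 0.5084.

P(¬H | E) ≈ 0.5084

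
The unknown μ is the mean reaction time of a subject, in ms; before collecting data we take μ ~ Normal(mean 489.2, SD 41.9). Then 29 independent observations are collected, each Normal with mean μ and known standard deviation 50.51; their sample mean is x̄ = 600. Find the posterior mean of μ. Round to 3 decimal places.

Prior precision 1/τ₀² = 1/41.9² = 0.00056960; data precision n/σ² = 29/50.51² = 0.0113669.
Posterior precision = 0.00056960 + 0.0113669 = 0.0119365.
Posterior mean = (0.00056960·489.2 + 0.0113669·600) / 0.0119365 = 594.713.

Posterior mean ≈ 594.713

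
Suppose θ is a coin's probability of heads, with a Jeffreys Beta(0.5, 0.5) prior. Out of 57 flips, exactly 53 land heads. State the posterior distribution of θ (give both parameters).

Observing 53 successes and 4 failures updates Beta(0.5, 0.5) by adding the success and failure counts to the two shape parameters: α = 0.5+53 = 53.5, β = 0.5+4 = 4.5.

Posterior: Beta(53.5, 4.5)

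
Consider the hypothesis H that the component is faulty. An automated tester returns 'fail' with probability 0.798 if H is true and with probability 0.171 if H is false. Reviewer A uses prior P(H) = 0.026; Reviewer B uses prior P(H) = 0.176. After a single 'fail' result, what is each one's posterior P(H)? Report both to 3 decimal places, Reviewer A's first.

The likelihood ratio for a 'fail' result is 0.798/0.171 = 4.6667.
Reviewer A: prior odds 0.026/0.974 = 0.026694; posterior odds 0.12457; posterior probability 0.111.
Reviewer B: prior odds 0.176/0.824 = 0.21359; posterior odds 0.99676; posterior probability 0.499.

Reviewer A: 0.111; Reviewer B: 0.499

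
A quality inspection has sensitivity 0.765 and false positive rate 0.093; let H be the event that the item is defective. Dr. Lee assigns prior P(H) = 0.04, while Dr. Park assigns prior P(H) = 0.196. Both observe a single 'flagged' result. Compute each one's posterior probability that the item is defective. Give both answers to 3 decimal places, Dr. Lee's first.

The likelihood ratio for a 'flagged' result is 0.765/0.093 = 8.2258.
Dr. Lee: prior odds 0.04/0.96 = 0.041667; posterior odds 0.34274; posterior probability 0.255.
Dr. Park: prior odds 0.196/0.804 = 0.24378; posterior odds 2.0053; posterior probability 0.667.

Dr. Lee: 0.255; Dr. Park: 0.667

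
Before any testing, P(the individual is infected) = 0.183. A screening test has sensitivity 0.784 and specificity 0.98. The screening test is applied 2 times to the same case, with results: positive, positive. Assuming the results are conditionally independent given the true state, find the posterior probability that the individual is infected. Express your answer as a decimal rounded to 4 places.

Let H be the event that the individual is infected; start with P(H) = 0.183. P('positive'|H) = 0.784, P('positive'|¬H) = 0.02.
Update on result 1 ('positive'): P(H) ← 0.784·0.1830 / (0.784·0.1830 + 0.02·0.8170) = 0.14347/0.15981 = 0.8978.
Update on result 2 ('positive'): P(H) ← 0.784·0.8978 / (0.784·0.8978 + 0.02·0.1022) = 0.70384/0.70588 = 0.9971.

Posterior P(H) ≈ 0.9971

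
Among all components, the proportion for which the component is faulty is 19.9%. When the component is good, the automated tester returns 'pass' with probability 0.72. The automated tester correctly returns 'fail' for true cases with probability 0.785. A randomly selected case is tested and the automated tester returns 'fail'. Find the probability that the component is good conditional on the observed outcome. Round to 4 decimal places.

P(¬H | E) ≈ 0.5894

Write H for 'the component is faulty'. Prior odds H:¬H = 0.199/0.801 = 0.24844. For the 'fail' outcome, the likelihood ratio is 0.785/0.28 = 2.8036.
Posterior odds = 0.24844 × 2.8036 = 0.69652, so P(H|E) = 0.69652/(1+0.69652) = 0.4106. Then P(¬H|E) = 1 − 0.4106 = 0.5894.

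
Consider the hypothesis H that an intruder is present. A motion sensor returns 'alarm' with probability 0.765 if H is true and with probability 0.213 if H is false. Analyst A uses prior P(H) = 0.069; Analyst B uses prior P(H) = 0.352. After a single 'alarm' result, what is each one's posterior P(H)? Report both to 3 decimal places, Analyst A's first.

Analyst A: 0.210; Analyst B: 0.661

P('+'|H) = 0.765, P('+'|¬H) = 0.213.
Analyst A: numerator 0.765·0.069 = 0.052785; evidence = 0.052785+0.213·0.931 = 0.25109; posterior = 0.210.
Analyst B: numerator 0.765·0.352 = 0.26928; evidence = 0.26928+0.213·0.648 = 0.40730; posterior = 0.661.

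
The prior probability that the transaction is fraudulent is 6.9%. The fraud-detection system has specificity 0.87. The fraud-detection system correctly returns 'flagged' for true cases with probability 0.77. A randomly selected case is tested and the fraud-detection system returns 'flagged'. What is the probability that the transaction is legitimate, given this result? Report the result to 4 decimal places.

Let H be the event that the transaction is fraudulent. P(H) = 0.069, so P(¬H) = 0.931. With E the 'flagged' result, P(E|H) = 0.77 and P(E|¬H) = 0.13.
P(E) = 0.77·0.069 + 0.13·0.931 = 0.053130 + 0.12103 = 0.17416.
By Bayes' theorem, P(H|E) = 0.053130 / 0.17416 = 0.3051. Hence P(¬H|E) = 1 − 0.3051 = 0.6949.

P(¬H | E) ≈ 0.6949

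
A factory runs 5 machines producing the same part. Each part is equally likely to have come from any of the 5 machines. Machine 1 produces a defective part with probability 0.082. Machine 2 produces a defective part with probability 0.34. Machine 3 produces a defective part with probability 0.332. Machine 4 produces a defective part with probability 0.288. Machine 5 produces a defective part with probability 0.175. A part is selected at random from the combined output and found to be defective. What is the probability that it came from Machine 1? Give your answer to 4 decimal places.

Posterior probability ≈ 0.0674

P(defective|M1) = 0.082; P(defective|M2) = 0.34; P(defective|M3) = 0.332; P(defective|M4) = 0.288; P(defective|M5) = 0.175.
Prior × likelihood for each source: 0.2·0.082=0.01640, 0.2·0.34=0.06800, 0.2·0.332=0.06640, 0.2·0.288=0.05760, 0.2·0.175=0.03500. Summing gives P(defective) = 0.24340.
P(Machine 1 | defective) = 0.01640 / 0.24340 = 0.0674.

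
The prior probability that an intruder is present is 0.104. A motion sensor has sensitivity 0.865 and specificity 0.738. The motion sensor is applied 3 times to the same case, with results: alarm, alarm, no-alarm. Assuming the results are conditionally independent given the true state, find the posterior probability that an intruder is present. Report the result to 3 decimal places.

Let H be the event that an intruder is present; start with P(H) = 0.104. P('alarm'|H) = 0.865, P('alarm'|¬H) = 0.262.
Update on result 1 ('alarm'): P(H) ← 0.865·0.1040 / (0.865·0.1040 + 0.262·0.8960) = 0.089960/0.32471 = 0.2770.
Update on result 2 ('alarm'): P(H) ← 0.865·0.2770 / (0.865·0.2770 + 0.262·0.7230) = 0.23964/0.42906 = 0.5585.
Update on result 3 ('no-alarm'): P(H) ← 0.135·0.5585 / (0.135·0.5585 + 0.738·0.4415) = 0.075402/0.40120 = 0.1879.

Posterior P(H) ≈ 0.188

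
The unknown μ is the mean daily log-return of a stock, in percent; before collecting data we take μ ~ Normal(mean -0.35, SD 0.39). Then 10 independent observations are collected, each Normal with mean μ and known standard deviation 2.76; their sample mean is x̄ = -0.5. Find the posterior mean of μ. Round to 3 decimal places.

Posterior mean ≈ -0.375

With known σ, the Normal prior is conjugate. Weight on the data is w = (n/σ²)/(n/σ² + 1/τ₀²) = 1.31275/(1.31275+6.57462) = 0.16644.
Posterior mean = w·x̄ + (1−w)·μ₀ = 0.16644·-0.5 + 0.83356·-0.35 = -0.375.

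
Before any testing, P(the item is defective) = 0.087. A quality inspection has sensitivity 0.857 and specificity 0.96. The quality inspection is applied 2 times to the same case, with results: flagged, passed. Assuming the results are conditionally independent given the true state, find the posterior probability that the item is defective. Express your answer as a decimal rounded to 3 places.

Posterior P(H) ≈ 0.233

With H the event that the item is defective, the joint likelihood of the observed sequence is P(data|H) = 0.857·0.143 = 0.12255 and P(data|¬H) = 0.04·0.96 = 0.038400.
Bayes: P(H|data) = 0.087·0.12255 / (0.087·0.12255 + 0.913·0.038400) = 0.010662/0.045721 = 0.2332.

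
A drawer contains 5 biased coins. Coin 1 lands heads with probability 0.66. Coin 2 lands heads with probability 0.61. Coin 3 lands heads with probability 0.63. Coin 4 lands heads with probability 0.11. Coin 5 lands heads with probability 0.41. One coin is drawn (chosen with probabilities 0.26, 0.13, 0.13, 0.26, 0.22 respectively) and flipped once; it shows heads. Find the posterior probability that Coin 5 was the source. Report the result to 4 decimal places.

P(heads|C1) = 0.66; P(heads|C2) = 0.61; P(heads|C3) = 0.63; P(heads|C4) = 0.11; P(heads|C5) = 0.41.
Prior × likelihood for each source: 0.26·0.66=0.1716, 0.13·0.61=0.07930, 0.13·0.63=0.08190, 0.26·0.11=0.02860, 0.22·0.41=0.09020. Summing gives P(heads) = 0.45160.
P(Coin 5 | heads) = 0.09020 / 0.45160 = 0.1997.

Posterior probability ≈ 0.1997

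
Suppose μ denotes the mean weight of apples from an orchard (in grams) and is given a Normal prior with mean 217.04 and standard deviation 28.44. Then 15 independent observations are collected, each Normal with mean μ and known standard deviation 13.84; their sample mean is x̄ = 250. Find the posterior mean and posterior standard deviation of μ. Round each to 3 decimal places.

Posterior mean ≈ 249.488; posterior SD ≈ 3.546

Prior precision 1/τ₀² = 1/28.44² = 0.00123635; data precision n/σ² = 15/13.84² = 0.0783103.
Posterior precision = 0.00123635 + 0.0783103 = 0.0795467, giving posterior SD = 1/√0.0795467 = 3.546.
Posterior mean = (0.00123635·217.04 + 0.0783103·250) / 0.0795467 = 249.488.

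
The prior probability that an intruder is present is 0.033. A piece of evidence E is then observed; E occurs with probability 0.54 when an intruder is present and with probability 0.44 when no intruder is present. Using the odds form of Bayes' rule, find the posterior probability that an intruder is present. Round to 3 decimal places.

Posterior probability ≈ 0.040

Prior odds = 0.033/(1−0.033) = 0.034126.
Likelihood ratio for E = 0.54/0.44 = 1.2273.
Posterior odds = prior odds × LR = 0.041882.
Posterior probability = odds/(1+odds) = 0.041882/1.0419 = 0.040.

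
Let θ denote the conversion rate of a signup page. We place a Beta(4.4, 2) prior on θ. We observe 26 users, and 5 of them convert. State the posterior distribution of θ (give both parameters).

Posterior: Beta(9.4, 23)

Observing 5 successes and 21 failures updates Beta(4.4, 2) by adding the success and failure counts to the two shape parameters: α = 4.4+5 = 9.4, β = 2+21 = 23.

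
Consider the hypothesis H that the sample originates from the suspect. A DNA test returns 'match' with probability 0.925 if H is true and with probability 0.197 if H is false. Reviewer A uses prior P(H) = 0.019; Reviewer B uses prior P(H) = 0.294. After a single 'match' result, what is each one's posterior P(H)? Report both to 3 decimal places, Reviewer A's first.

Reviewer A: 0.083; Reviewer B: 0.662

P('+'|H) = 0.925, P('+'|¬H) = 0.197.
Reviewer A: numerator 0.925·0.019 = 0.017575; evidence = 0.017575+0.197·0.981 = 0.21083; posterior = 0.083.
Reviewer B: numerator 0.925·0.294 = 0.27195; evidence = 0.27195+0.197·0.706 = 0.41103; posterior = 0.662.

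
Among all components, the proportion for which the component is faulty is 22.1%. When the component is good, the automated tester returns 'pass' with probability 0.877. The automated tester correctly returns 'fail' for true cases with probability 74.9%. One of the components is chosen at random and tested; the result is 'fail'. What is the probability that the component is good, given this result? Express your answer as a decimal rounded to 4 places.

Let H be the event that the component is faulty. P(H) = 0.221, so P(¬H) = 0.779. With E the 'fail' result, P(E|H) = 0.749 and P(E|¬H) = 0.123.
P(E) = 0.749·0.221 + 0.123·0.779 = 0.16553 + 0.095817 = 0.26135.
By Bayes' theorem, P(H|E) = 0.16553 / 0.26135 = 0.6334. Hence P(¬H|E) = 1 − 0.6334 = 0.3666.

P(¬H | E) ≈ 0.3666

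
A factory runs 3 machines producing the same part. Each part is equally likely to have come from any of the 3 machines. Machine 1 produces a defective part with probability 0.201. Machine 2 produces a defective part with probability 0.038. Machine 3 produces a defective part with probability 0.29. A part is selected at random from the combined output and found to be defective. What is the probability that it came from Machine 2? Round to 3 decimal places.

Tabulate prior·likelihood by source: [1] prior 0.333333, lik 0.201, product 0.06700; [2] prior 0.333333, lik 0.038, product 0.01267; [3] prior 0.333333, lik 0.29, product 0.09667.
Normalizing constant = 0.17633; the posterior for Machine 2 is its product over the sum, 0.01267/0.17633 = 0.072.

Posterior probability ≈ 0.072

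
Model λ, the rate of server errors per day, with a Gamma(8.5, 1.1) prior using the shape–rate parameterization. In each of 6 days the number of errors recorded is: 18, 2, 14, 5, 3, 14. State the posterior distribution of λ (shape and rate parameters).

Posterior: Gamma(shape=64.5, rate=7.1)

The Poisson likelihood adds the total count to the shape and the number of exposure periods to the rate. Here ∑xᵢ = 56 and n = 6, so shape 8.5→64.5 and rate 1.1→7.1.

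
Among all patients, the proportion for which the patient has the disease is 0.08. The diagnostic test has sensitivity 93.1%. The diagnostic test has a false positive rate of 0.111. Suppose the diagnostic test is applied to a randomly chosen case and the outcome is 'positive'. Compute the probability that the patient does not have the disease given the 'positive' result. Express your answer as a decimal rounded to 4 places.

Write H for 'the patient has the disease'. Prior odds H:¬H = 0.08/0.92 = 0.086957. For the 'positive' outcome, the likelihood ratio is 0.931/0.111 = 8.3874.
Posterior odds = 0.086957 × 8.3874 = 0.72934, so P(H|E) = 0.72934/(1+0.72934) = 0.4217. Then P(¬H|E) = 1 − 0.4217 = 0.5783.

P(¬H | E) ≈ 0.5783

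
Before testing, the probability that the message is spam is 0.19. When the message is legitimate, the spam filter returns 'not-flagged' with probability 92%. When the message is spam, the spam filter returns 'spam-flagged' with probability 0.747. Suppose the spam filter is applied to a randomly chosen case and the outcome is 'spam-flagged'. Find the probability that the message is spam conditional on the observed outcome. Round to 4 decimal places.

Let H be the event that the message is spam. P(H) = 0.19, so P(¬H) = 0.81. With E the 'spam-flagged' result, P(E|H) = 0.747 and P(E|¬H) = 0.08.
P(E) = 0.747·0.19 + 0.08·0.81 = 0.14193 + 0.064800 = 0.20673.
By Bayes' theorem, P(H|E) = 0.14193 / 0.20673 = 0.6865.

P(H | E) ≈ 0.6865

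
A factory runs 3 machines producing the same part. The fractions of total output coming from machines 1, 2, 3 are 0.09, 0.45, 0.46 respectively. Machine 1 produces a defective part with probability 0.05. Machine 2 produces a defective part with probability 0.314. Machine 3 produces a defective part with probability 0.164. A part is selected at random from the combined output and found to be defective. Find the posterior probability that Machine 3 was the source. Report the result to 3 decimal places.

Posterior probability ≈ 0.341

Tabulate prior·likelihood by source: [1] prior 0.09, lik 0.05, product 0.004500; [2] prior 0.45, lik 0.314, product 0.1413; [3] prior 0.46, lik 0.164, product 0.07544.
Normalizing constant = 0.22124; the posterior for Machine 3 is its product over the sum, 0.07544/0.22124 = 0.341.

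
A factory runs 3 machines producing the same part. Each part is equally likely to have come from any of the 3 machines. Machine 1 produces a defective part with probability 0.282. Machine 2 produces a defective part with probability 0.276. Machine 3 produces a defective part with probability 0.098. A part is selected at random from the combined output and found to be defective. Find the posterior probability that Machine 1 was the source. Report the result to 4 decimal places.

Tabulate prior·likelihood by source: [1] prior 0.333333, lik 0.282, product 0.09400; [2] prior 0.333333, lik 0.276, product 0.09200; [3] prior 0.333333, lik 0.098, product 0.03267.
Normalizing constant = 0.21867; the posterior for Machine 1 is its product over the sum, 0.09400/0.21867 = 0.4299.

Posterior probability ≈ 0.4299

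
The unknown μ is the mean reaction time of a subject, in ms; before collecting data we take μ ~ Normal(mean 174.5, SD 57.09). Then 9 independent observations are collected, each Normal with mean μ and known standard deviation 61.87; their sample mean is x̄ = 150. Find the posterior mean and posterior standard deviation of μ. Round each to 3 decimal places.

With known σ, the Normal prior is conjugate. Weight on the data is w = (n/σ²)/(n/σ² + 1/τ₀²) = 0.00235116/(0.00235116+0.00030682) = 0.88457.
Posterior mean = w·x̄ + (1−w)·μ₀ = 0.88457·150 + 0.11543·174.5 = 152.828. Posterior variance = 1/(0.00235116+0.00030682) = 376.226, so SD = 19.397.

Posterior mean ≈ 152.828; posterior SD ≈ 19.397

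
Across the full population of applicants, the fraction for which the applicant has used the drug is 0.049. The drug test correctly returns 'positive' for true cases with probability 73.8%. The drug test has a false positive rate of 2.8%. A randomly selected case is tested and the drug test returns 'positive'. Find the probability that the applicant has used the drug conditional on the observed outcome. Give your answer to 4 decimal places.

Let H be the event that the applicant has used the drug. P(H) = 0.049, so P(¬H) = 0.951. With E the 'positive' result, P(E|H) = 0.738 and P(E|¬H) = 0.028.
P(E) = 0.738·0.049 + 0.028·0.951 = 0.036162 + 0.026628 = 0.062790.
By Bayes' theorem, P(H|E) = 0.036162 / 0.062790 = 0.5759.

P(H | E) ≈ 0.5759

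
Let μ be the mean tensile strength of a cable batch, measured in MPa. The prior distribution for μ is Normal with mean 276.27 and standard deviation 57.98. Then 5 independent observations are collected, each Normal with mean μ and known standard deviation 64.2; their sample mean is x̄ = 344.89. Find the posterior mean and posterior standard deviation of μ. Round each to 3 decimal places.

Posterior mean ≈ 331.377; posterior SD ≈ 25.729

With known σ, the Normal prior is conjugate. Weight on the data is w = (n/σ²)/(n/σ² + 1/τ₀²) = 0.00121311/(0.00121311+0.00029747) = 0.80308.
Posterior mean = w·x̄ + (1−w)·μ₀ = 0.80308·344.89 + 0.19692·276.27 = 331.377. Posterior variance = 1/(0.00121311+0.00029747) = 661.998, so SD = 25.729.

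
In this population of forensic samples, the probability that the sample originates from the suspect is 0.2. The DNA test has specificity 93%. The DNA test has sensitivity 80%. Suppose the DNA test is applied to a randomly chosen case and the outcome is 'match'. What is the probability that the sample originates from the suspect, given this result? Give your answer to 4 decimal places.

P(H | E) ≈ 0.7407

Write H for 'the sample originates from the suspect'. Prior odds H:¬H = 0.2/0.8 = 0.25000. For the 'match' outcome, the likelihood ratio is 0.8/0.07 = 11.429.
Posterior odds = 0.25000 × 11.429 = 2.8571, so P(H|E) = 2.8571/(1+2.8571) = 0.7407.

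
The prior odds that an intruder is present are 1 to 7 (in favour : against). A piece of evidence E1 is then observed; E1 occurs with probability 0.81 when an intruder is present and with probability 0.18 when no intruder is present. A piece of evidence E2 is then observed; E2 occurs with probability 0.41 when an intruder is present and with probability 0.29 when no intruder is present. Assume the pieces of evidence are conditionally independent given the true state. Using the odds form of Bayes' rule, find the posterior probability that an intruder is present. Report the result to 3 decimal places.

Prior odds = 1/7 = 0.14286. In log-odds, ln(0.14286) = -1.9459.
Add log likelihood ratios: ln(4.5000) + ln(1.4138) = 1.8504.
Posterior log-odds = -0.095557, so posterior odds = exp(-0.095557) = 0.90887. Converting, P(H|E) = 0.90887/1.9089 = 0.476.

Posterior probability ≈ 0.476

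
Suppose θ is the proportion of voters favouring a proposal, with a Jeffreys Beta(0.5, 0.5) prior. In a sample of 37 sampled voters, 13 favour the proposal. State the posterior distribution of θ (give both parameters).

Posterior: Beta(13.5, 24.5)

The binomial likelihood is conjugate to the Beta prior: with 13 successes and 24 failures, the posterior is Beta(0.5+13, 0.5+24) = Beta(13.5, 24.5).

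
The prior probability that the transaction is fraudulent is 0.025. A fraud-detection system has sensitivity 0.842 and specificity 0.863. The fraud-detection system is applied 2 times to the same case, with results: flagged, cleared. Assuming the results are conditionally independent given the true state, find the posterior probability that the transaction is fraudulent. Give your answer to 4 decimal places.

Posterior P(H) ≈ 0.0280

With H the event that the transaction is fraudulent, the joint likelihood of the observed sequence is P(data|H) = 0.842·0.158 = 0.13304 and P(data|¬H) = 0.137·0.863 = 0.11823.
Bayes: P(H|data) = 0.025·0.13304 / (0.025·0.13304 + 0.975·0.11823) = 0.0033259/0.11860 = 0.0280.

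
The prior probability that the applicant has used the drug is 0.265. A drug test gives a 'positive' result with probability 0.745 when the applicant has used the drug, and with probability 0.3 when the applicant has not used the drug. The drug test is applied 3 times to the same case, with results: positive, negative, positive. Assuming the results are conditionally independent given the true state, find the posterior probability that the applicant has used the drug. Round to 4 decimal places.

Posterior P(H) ≈ 0.4475

With H the event that the applicant has used the drug, the joint likelihood of the observed sequence is P(data|H) = 0.745·0.255·0.745 = 0.14153 and P(data|¬H) = 0.3·0.7·0.3 = 0.063000.
Bayes: P(H|data) = 0.265·0.14153 / (0.265·0.14153 + 0.735·0.063000) = 0.037506/0.083811 = 0.4475.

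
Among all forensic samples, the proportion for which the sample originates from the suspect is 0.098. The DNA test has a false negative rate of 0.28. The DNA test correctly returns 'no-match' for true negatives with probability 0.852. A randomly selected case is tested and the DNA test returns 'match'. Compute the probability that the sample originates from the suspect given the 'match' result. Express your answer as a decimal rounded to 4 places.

P(H | E) ≈ 0.3458

Let H be the event that the sample originates from the suspect. P(H) = 0.098, so P(¬H) = 0.902. With E the 'match' result, P(E|H) = 0.72 and P(E|¬H) = 0.148.
P(E) = 0.72·0.098 + 0.148·0.902 = 0.070560 + 0.13350 = 0.20406.
By Bayes' theorem, P(H|E) = 0.070560 / 0.20406 = 0.3458.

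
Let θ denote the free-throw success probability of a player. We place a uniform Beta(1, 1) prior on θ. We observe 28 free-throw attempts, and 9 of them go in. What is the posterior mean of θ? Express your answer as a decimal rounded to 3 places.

Posterior mean ≈ 0.333

Observing 9 successes and 19 failures updates Beta(1, 1) by adding the success and failure counts to the two shape parameters: α = 1+9 = 10, β = 1+19 = 20.
E[θ | data] = 10/(10+20) = 0.333.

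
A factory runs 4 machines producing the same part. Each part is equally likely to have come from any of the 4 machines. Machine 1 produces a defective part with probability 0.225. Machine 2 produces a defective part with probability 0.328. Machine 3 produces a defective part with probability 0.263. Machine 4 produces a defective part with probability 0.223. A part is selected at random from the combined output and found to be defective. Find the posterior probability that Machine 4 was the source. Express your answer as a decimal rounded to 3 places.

Posterior probability ≈ 0.215

P(defective|M1) = 0.225; P(defective|M2) = 0.328; P(defective|M3) = 0.263; P(defective|M4) = 0.223.
Prior × likelihood for each source: 0.25·0.225=0.05625, 0.25·0.328=0.08200, 0.25·0.263=0.06575, 0.25·0.223=0.05575. Summing gives P(defective) = 0.25975.
P(Machine 4 | defective) = 0.05575 / 0.25975 = 0.215.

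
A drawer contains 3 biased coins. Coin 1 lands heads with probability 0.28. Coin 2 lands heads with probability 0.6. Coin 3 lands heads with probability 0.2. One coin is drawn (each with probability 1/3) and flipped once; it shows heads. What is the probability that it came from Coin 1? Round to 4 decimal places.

Posterior probability ≈ 0.2593

Tabulate prior·likelihood by source: [1] prior 0.333333, lik 0.28, product 0.09333; [2] prior 0.333333, lik 0.6, product 0.2000; [3] prior 0.333333, lik 0.2, product 0.06667.
Normalizing constant = 0.36000; the posterior for Coin 1 is its product over the sum, 0.09333/0.36000 = 0.2593.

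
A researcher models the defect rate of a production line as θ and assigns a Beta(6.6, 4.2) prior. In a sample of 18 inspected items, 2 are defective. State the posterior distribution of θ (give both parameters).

The binomial likelihood is conjugate to the Beta prior: with 2 successes and 16 failures, the posterior is Beta(6.6+2, 4.2+16) = Beta(8.6, 20.2).

Posterior: Beta(8.6, 20.2)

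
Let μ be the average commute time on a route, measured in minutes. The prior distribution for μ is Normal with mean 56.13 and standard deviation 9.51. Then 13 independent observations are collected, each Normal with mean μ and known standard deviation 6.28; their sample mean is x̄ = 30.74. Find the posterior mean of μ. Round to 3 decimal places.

Posterior mean ≈ 31.564

Prior precision 1/τ₀² = 1/9.51² = 0.0110570; data precision n/σ² = 13/6.28² = 0.329628.
Posterior precision = 0.0110570 + 0.329628 = 0.340685.
Posterior mean = (0.0110570·56.13 + 0.329628·30.74) / 0.340685 = 31.564.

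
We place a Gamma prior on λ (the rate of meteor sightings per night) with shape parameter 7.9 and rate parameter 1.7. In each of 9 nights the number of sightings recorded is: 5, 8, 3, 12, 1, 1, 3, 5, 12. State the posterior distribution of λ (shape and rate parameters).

Posterior: Gamma(shape=57.9, rate=10.7)

Total count ∑xᵢ = 50 over n = 9 nights.
Gamma is conjugate to the Poisson likelihood: posterior is Gamma(shape = 7.9+50 = 57.9, rate = 1.7+9 = 10.7).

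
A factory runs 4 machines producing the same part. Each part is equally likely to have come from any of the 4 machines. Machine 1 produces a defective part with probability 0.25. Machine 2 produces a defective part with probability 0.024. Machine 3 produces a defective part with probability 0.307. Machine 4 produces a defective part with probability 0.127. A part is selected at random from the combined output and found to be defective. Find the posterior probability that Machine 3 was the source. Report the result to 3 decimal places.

Posterior probability ≈ 0.434

Tabulate prior·likelihood by source: [1] prior 0.25, lik 0.25, product 0.06250; [2] prior 0.25, lik 0.024, product 0.006000; [3] prior 0.25, lik 0.307, product 0.07675; [4] prior 0.25, lik 0.127, product 0.03175.
Normalizing constant = 0.17700; the posterior for Machine 3 is its product over the sum, 0.07675/0.17700 = 0.434.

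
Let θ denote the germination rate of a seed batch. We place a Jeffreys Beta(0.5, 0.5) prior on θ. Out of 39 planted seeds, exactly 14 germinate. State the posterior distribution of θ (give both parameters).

Posterior: Beta(14.5, 25.5)

Observing 14 successes and 25 failures updates Beta(0.5, 0.5) by adding the success and failure counts to the two shape parameters: α = 0.5+14 = 14.5, β = 0.5+25 = 25.5.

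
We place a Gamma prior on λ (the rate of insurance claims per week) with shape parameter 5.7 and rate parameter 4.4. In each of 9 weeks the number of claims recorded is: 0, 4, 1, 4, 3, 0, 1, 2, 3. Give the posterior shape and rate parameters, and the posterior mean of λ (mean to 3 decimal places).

The Poisson likelihood adds the total count to the shape and the number of exposure periods to the rate. Here ∑xᵢ = 18 and n = 9, so shape 5.7→23.7 and rate 4.4→13.4.
E[λ | data] = 23.7/13.4 = 1.769.

Posterior: Gamma(shape=23.7, rate=13.4); mean ≈ 1.769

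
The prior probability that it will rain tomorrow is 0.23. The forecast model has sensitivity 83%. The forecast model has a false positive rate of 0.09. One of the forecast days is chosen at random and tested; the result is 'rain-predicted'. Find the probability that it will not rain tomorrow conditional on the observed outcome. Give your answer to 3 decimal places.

P(¬H | E) ≈ 0.266

Let H be the event that it will rain tomorrow. P(H) = 0.23, so P(¬H) = 0.77. With E the 'rain-predicted' result, P(E|H) = 0.83 and P(E|¬H) = 0.09.
P(E) = 0.83·0.23 + 0.09·0.77 = 0.19090 + 0.069300 = 0.26020.
By Bayes' theorem, P(H|E) = 0.19090 / 0.26020 = 0.734. Hence P(¬H|E) = 1 − 0.734 = 0.266.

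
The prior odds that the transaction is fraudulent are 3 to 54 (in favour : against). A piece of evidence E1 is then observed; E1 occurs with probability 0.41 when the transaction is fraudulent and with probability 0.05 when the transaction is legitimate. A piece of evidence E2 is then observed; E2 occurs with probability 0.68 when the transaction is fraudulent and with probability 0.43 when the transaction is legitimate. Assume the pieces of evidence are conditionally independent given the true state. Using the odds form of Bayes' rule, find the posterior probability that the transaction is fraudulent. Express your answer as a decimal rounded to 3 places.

Prior odds = 3/54 = 0.055556.
Likelihood ratio for E1 = 0.41/0.05 = 8.2000.
Likelihood ratio for E2 = 0.68/0.43 = 1.5814.
Posterior odds = prior odds × LR₁ × LR₂ = 0.72041.
Posterior probability = odds/(1+odds) = 0.72041/1.7204 = 0.419.

Posterior probability ≈ 0.419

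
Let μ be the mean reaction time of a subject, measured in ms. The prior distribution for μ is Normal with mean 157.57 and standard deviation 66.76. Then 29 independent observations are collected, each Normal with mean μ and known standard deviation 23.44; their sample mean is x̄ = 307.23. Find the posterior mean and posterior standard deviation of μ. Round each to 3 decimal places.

Posterior mean ≈ 306.596; posterior SD ≈ 4.343

Prior precision 1/τ₀² = 1/66.76² = 0.00022437; data precision n/σ² = 29/23.44² = 0.0527816.
Posterior precision = 0.00022437 + 0.0527816 = 0.0530060, giving posterior SD = 1/√0.0530060 = 4.343.
Posterior mean = (0.00022437·157.57 + 0.0527816·307.23) / 0.0530060 = 306.596.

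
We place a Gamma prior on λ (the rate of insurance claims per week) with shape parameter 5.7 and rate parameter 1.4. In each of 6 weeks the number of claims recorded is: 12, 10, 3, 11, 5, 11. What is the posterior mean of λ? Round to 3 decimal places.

The Poisson likelihood adds the total count to the shape and the number of exposure periods to the rate. Here ∑xᵢ = 52 and n = 6, so shape 5.7→57.7 and rate 1.4→7.4.
E[λ | data] = 57.7/7.4 = 7.797.

Posterior mean ≈ 7.797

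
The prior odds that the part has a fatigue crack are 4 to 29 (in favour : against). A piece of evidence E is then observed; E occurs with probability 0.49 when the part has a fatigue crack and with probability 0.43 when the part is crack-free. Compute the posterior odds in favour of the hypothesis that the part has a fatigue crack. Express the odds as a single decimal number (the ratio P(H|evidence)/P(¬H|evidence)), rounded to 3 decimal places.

Posterior odds ≈ 0.157

Prior odds = 4/29 = 0.13793.
Likelihood ratio for E = 0.49/0.43 = 1.1395.
Posterior odds = prior odds × LR = 0.15718.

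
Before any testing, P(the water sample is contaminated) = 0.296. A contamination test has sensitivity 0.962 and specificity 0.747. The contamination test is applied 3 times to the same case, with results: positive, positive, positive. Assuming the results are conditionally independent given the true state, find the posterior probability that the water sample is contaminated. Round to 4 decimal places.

With H the event that the water sample is contaminated, the joint likelihood of the observed sequence is P(data|H) = 0.962·0.962·0.962 = 0.89028 and P(data|¬H) = 0.253·0.253·0.253 = 0.016194.
Bayes: P(H|data) = 0.296·0.89028 / (0.296·0.89028 + 0.704·0.016194) = 0.26352/0.27492 = 0.9585.

Posterior P(H) ≈ 0.9585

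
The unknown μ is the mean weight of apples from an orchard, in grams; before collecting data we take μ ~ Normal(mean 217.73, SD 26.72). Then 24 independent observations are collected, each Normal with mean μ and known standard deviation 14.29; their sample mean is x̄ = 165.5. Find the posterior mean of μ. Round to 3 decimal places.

Posterior mean ≈ 166.115

With known σ, the Normal prior is conjugate. Weight on the data is w = (n/σ²)/(n/σ² + 1/τ₀²) = 0.117529/(0.117529+0.00140064) = 0.98822.
Posterior mean = w·x̄ + (1−w)·μ₀ = 0.98822·165.5 + 0.011777·217.73 = 166.115.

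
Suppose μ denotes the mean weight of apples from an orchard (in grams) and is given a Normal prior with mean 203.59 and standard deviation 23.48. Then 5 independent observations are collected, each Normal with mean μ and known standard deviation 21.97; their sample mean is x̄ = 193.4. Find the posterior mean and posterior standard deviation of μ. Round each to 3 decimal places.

With known σ, the Normal prior is conjugate. Weight on the data is w = (n/σ²)/(n/σ² + 1/τ₀²) = 0.0103588/(0.0103588+0.00181386) = 0.85099.
Posterior mean = w·x̄ + (1−w)·μ₀ = 0.85099·193.4 + 0.14901·203.59 = 194.918. Posterior variance = 1/(0.0103588+0.00181386) = 82.1512, so SD = 9.064.

Posterior mean ≈ 194.918; posterior SD ≈ 9.064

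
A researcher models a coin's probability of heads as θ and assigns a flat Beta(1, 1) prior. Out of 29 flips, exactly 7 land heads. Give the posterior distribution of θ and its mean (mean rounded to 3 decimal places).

Posterior: Beta(8, 23); mean ≈ 0.258

Observing 7 successes and 22 failures updates Beta(1, 1) by adding the success and failure counts to the two shape parameters: α = 1+7 = 8, β = 1+22 = 23.
Posterior mean = α/(α+β) = 8/31 = 0.258.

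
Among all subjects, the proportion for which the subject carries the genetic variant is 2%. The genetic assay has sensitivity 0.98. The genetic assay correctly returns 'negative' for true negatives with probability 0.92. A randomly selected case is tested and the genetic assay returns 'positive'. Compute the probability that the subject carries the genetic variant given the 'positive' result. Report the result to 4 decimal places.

Let H be the event that the subject carries the genetic variant. P(H) = 0.02, so P(¬H) = 0.98. With E the 'positive' result, P(E|H) = 0.98 and P(E|¬H) = 0.08.
P(E) = 0.98·0.02 + 0.08·0.98 = 0.019600 + 0.078400 = 0.098000.
By Bayes' theorem, P(H|E) = 0.019600 / 0.098000 = 0.2000.

P(H | E) ≈ 0.2000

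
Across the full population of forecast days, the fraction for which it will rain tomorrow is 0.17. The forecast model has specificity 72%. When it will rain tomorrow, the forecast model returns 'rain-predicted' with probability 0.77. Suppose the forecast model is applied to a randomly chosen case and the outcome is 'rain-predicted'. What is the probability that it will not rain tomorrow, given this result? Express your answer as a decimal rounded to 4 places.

Write H for 'it will rain tomorrow'. Prior odds H:¬H = 0.17/0.83 = 0.20482. For the 'rain-predicted' outcome, the likelihood ratio is 0.77/0.28 = 2.7500.
Posterior odds = 0.20482 × 2.7500 = 0.56325, so P(H|E) = 0.56325/(1+0.56325) = 0.3603. Then P(¬H|E) = 1 − 0.3603 = 0.6397.

P(¬H | E) ≈ 0.6397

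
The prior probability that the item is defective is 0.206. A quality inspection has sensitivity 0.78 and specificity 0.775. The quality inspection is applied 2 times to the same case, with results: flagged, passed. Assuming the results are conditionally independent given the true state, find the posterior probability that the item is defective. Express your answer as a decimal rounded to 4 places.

With H the event that the item is defective, the joint likelihood of the observed sequence is P(data|H) = 0.78·0.22 = 0.17160 and P(data|¬H) = 0.225·0.775 = 0.17438.
Bayes: P(H|data) = 0.206·0.17160 / (0.206·0.17160 + 0.794·0.17438) = 0.035350/0.17380 = 0.2034.

Posterior P(H) ≈ 0.2034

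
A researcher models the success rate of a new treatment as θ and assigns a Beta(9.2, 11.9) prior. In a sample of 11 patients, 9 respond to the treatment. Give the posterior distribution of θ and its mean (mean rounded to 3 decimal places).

The binomial likelihood is conjugate to the Beta prior: with 9 successes and 2 failures, the posterior is Beta(9.2+9, 11.9+2) = Beta(18.2, 13.9).
E[θ | data] = 18.2/(18.2+13.9) = 0.567.

Posterior: Beta(18.2, 13.9); mean ≈ 0.567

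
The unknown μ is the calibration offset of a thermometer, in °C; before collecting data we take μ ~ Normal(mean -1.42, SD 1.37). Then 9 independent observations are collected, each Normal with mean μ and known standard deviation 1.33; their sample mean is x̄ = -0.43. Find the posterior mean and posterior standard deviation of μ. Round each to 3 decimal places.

With known σ, the Normal prior is conjugate. Weight on the data is w = (n/σ²)/(n/σ² + 1/τ₀²) = 5.08791/(5.08791+0.532793) = 0.90521.
Posterior mean = w·x̄ + (1−w)·μ₀ = 0.90521·-0.43 + 0.094791·-1.42 = -0.524. Posterior variance = 1/(5.08791+0.532793) = 0.177914, so SD = 0.422.

Posterior mean ≈ -0.524; posterior SD ≈ 0.422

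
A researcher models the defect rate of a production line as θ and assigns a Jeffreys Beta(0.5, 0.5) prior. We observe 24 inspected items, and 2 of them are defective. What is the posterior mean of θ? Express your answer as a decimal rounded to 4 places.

Posterior mean ≈ 0.1000

Observing 2 successes and 22 failures updates Beta(0.5, 0.5) by adding the success and failure counts to the two shape parameters: α = 0.5+2 = 2.5, β = 0.5+22 = 22.5.
Posterior mean = α/(α+β) = 2.5/25 = 0.1000.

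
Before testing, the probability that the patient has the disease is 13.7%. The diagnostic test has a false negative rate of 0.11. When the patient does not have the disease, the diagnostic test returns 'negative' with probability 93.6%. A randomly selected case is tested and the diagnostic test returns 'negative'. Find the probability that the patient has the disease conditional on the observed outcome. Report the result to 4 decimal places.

Write H for 'the patient has the disease'. Prior odds H:¬H = 0.137/0.863 = 0.15875. For the 'negative' outcome, the likelihood ratio is 0.11/0.936 = 0.11752.
Posterior odds = 0.15875 × 0.11752 = 0.018656, so P(H|E) = 0.018656/(1+0.018656) = 0.0183.

P(H | E) ≈ 0.0183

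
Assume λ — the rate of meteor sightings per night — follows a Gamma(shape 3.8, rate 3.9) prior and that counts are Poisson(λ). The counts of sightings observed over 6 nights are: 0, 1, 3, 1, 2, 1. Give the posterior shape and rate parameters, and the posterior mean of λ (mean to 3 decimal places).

Posterior: Gamma(shape=11.8, rate=9.9); mean ≈ 1.192

Total count ∑xᵢ = 8 over n = 6 nights.
Gamma is conjugate to the Poisson likelihood: posterior is Gamma(shape = 3.8+8 = 11.8, rate = 3.9+6 = 9.9).
Posterior mean = shape/rate = 11.8/9.9 = 1.192.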